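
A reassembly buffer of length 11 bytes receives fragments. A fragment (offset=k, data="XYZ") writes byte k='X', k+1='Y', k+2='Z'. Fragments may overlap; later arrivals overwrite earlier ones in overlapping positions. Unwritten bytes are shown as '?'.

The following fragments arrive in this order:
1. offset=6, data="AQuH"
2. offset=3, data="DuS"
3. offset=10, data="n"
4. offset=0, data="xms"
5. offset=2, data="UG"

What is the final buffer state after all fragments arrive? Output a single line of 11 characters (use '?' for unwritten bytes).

Answer: xmUGuSAQuHn

Derivation:
Fragment 1: offset=6 data="AQuH" -> buffer=??????AQuH?
Fragment 2: offset=3 data="DuS" -> buffer=???DuSAQuH?
Fragment 3: offset=10 data="n" -> buffer=???DuSAQuHn
Fragment 4: offset=0 data="xms" -> buffer=xmsDuSAQuHn
Fragment 5: offset=2 data="UG" -> buffer=xmUGuSAQuHn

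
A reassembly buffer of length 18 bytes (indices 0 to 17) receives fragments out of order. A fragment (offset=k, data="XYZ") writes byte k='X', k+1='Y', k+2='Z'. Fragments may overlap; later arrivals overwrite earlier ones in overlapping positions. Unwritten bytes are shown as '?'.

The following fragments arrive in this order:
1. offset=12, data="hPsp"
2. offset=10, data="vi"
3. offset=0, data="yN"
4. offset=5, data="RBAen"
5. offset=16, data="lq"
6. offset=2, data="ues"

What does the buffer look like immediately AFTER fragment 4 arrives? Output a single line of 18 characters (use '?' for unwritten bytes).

Fragment 1: offset=12 data="hPsp" -> buffer=????????????hPsp??
Fragment 2: offset=10 data="vi" -> buffer=??????????vihPsp??
Fragment 3: offset=0 data="yN" -> buffer=yN????????vihPsp??
Fragment 4: offset=5 data="RBAen" -> buffer=yN???RBAenvihPsp??

Answer: yN???RBAenvihPsp??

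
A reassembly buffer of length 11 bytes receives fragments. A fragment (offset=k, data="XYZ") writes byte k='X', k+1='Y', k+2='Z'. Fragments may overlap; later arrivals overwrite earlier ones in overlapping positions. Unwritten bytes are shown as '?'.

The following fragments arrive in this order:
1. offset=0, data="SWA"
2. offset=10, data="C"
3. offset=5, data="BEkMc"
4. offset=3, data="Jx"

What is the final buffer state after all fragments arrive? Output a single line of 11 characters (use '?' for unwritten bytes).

Fragment 1: offset=0 data="SWA" -> buffer=SWA????????
Fragment 2: offset=10 data="C" -> buffer=SWA???????C
Fragment 3: offset=5 data="BEkMc" -> buffer=SWA??BEkMcC
Fragment 4: offset=3 data="Jx" -> buffer=SWAJxBEkMcC

Answer: SWAJxBEkMcC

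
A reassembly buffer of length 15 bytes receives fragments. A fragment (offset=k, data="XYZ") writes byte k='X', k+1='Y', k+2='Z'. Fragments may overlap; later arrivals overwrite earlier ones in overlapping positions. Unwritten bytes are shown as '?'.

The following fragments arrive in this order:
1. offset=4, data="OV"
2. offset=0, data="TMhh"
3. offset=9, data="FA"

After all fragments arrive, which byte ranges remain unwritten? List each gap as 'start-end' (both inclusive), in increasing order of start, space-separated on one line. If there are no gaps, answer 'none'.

Fragment 1: offset=4 len=2
Fragment 2: offset=0 len=4
Fragment 3: offset=9 len=2
Gaps: 6-8 11-14

Answer: 6-8 11-14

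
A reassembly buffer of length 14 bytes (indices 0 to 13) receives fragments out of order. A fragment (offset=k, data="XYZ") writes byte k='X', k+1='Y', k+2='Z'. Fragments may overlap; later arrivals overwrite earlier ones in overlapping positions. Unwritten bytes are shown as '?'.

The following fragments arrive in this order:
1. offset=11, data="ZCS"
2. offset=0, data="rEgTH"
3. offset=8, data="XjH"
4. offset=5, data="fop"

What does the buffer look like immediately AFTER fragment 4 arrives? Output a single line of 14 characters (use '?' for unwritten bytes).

Fragment 1: offset=11 data="ZCS" -> buffer=???????????ZCS
Fragment 2: offset=0 data="rEgTH" -> buffer=rEgTH??????ZCS
Fragment 3: offset=8 data="XjH" -> buffer=rEgTH???XjHZCS
Fragment 4: offset=5 data="fop" -> buffer=rEgTHfopXjHZCS

Answer: rEgTHfopXjHZCS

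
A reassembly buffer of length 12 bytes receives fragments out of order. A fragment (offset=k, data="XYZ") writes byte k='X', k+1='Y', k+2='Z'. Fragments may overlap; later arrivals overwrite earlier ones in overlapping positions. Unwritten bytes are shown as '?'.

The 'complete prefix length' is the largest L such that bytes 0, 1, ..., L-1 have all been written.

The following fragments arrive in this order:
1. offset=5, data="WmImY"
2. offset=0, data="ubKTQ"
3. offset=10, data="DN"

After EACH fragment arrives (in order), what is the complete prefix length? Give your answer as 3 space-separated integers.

Fragment 1: offset=5 data="WmImY" -> buffer=?????WmImY?? -> prefix_len=0
Fragment 2: offset=0 data="ubKTQ" -> buffer=ubKTQWmImY?? -> prefix_len=10
Fragment 3: offset=10 data="DN" -> buffer=ubKTQWmImYDN -> prefix_len=12

Answer: 0 10 12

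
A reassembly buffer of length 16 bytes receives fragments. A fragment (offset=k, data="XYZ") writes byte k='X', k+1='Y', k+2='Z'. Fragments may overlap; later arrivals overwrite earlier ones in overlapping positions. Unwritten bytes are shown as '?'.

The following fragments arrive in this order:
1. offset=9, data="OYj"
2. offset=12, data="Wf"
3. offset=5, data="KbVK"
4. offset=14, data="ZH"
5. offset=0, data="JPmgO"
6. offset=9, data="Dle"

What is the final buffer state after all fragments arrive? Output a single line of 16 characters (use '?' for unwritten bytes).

Fragment 1: offset=9 data="OYj" -> buffer=?????????OYj????
Fragment 2: offset=12 data="Wf" -> buffer=?????????OYjWf??
Fragment 3: offset=5 data="KbVK" -> buffer=?????KbVKOYjWf??
Fragment 4: offset=14 data="ZH" -> buffer=?????KbVKOYjWfZH
Fragment 5: offset=0 data="JPmgO" -> buffer=JPmgOKbVKOYjWfZH
Fragment 6: offset=9 data="Dle" -> buffer=JPmgOKbVKDleWfZH

Answer: JPmgOKbVKDleWfZH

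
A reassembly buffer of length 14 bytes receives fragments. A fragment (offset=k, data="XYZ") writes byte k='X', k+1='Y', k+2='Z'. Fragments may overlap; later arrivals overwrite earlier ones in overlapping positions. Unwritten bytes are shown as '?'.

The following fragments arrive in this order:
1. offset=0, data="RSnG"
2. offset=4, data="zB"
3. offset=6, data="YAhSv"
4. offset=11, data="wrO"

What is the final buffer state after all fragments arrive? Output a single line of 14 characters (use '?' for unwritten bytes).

Fragment 1: offset=0 data="RSnG" -> buffer=RSnG??????????
Fragment 2: offset=4 data="zB" -> buffer=RSnGzB????????
Fragment 3: offset=6 data="YAhSv" -> buffer=RSnGzBYAhSv???
Fragment 4: offset=11 data="wrO" -> buffer=RSnGzBYAhSvwrO

Answer: RSnGzBYAhSvwrO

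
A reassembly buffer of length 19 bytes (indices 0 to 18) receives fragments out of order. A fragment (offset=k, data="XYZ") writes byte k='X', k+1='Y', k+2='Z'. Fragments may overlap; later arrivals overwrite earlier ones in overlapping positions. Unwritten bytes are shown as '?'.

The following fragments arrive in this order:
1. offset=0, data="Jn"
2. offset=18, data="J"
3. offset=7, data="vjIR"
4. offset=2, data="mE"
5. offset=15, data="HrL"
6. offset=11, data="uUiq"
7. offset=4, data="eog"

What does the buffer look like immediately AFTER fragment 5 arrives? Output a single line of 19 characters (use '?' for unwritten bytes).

Answer: JnmE???vjIR????HrLJ

Derivation:
Fragment 1: offset=0 data="Jn" -> buffer=Jn?????????????????
Fragment 2: offset=18 data="J" -> buffer=Jn????????????????J
Fragment 3: offset=7 data="vjIR" -> buffer=Jn?????vjIR???????J
Fragment 4: offset=2 data="mE" -> buffer=JnmE???vjIR???????J
Fragment 5: offset=15 data="HrL" -> buffer=JnmE???vjIR????HrLJ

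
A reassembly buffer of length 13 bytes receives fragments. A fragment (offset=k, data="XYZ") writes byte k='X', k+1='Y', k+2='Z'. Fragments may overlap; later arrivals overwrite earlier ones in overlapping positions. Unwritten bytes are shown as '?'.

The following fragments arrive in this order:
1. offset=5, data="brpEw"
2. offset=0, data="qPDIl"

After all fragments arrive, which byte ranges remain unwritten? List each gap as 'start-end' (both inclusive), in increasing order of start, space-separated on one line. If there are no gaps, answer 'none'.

Answer: 10-12

Derivation:
Fragment 1: offset=5 len=5
Fragment 2: offset=0 len=5
Gaps: 10-12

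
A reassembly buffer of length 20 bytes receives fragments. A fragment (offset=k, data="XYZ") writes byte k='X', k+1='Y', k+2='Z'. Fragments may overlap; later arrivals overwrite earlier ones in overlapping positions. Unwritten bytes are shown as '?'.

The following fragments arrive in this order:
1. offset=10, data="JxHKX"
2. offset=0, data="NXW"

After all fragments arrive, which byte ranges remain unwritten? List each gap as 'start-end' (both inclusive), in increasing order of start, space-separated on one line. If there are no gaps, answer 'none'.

Fragment 1: offset=10 len=5
Fragment 2: offset=0 len=3
Gaps: 3-9 15-19

Answer: 3-9 15-19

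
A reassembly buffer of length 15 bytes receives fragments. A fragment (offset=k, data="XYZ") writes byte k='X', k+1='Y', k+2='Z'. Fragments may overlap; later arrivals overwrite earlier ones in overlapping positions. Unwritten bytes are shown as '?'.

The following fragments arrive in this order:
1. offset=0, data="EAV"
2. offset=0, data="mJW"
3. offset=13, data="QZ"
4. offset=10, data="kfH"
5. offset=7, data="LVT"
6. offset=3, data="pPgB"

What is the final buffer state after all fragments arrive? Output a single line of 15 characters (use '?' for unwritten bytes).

Fragment 1: offset=0 data="EAV" -> buffer=EAV????????????
Fragment 2: offset=0 data="mJW" -> buffer=mJW????????????
Fragment 3: offset=13 data="QZ" -> buffer=mJW??????????QZ
Fragment 4: offset=10 data="kfH" -> buffer=mJW???????kfHQZ
Fragment 5: offset=7 data="LVT" -> buffer=mJW????LVTkfHQZ
Fragment 6: offset=3 data="pPgB" -> buffer=mJWpPgBLVTkfHQZ

Answer: mJWpPgBLVTkfHQZ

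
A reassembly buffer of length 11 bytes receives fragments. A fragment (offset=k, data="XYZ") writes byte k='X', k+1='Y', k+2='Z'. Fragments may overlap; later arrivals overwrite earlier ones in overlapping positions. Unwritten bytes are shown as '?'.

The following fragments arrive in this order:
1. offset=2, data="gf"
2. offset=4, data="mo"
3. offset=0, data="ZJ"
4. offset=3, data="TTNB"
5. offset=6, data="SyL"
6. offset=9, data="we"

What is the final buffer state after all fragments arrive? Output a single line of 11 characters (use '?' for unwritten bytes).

Answer: ZJgTTNSyLwe

Derivation:
Fragment 1: offset=2 data="gf" -> buffer=??gf???????
Fragment 2: offset=4 data="mo" -> buffer=??gfmo?????
Fragment 3: offset=0 data="ZJ" -> buffer=ZJgfmo?????
Fragment 4: offset=3 data="TTNB" -> buffer=ZJgTTNB????
Fragment 5: offset=6 data="SyL" -> buffer=ZJgTTNSyL??
Fragment 6: offset=9 data="we" -> buffer=ZJgTTNSyLwe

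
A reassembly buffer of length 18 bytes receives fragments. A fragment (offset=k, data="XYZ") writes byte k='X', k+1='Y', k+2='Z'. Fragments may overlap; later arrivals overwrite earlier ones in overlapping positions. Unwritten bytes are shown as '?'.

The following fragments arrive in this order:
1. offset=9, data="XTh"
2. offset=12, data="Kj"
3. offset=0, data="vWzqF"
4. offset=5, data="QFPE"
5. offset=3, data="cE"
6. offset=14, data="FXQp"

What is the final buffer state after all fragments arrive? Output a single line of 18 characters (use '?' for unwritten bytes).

Answer: vWzcEQFPEXThKjFXQp

Derivation:
Fragment 1: offset=9 data="XTh" -> buffer=?????????XTh??????
Fragment 2: offset=12 data="Kj" -> buffer=?????????XThKj????
Fragment 3: offset=0 data="vWzqF" -> buffer=vWzqF????XThKj????
Fragment 4: offset=5 data="QFPE" -> buffer=vWzqFQFPEXThKj????
Fragment 5: offset=3 data="cE" -> buffer=vWzcEQFPEXThKj????
Fragment 6: offset=14 data="FXQp" -> buffer=vWzcEQFPEXThKjFXQp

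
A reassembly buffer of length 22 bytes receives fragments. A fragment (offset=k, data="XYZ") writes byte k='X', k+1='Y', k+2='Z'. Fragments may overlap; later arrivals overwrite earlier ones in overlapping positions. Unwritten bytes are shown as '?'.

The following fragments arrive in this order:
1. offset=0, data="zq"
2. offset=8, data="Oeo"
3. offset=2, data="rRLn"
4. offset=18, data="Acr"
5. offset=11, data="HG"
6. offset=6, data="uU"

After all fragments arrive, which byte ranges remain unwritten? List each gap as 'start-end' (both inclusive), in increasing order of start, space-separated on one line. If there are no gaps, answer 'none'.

Answer: 13-17 21-21

Derivation:
Fragment 1: offset=0 len=2
Fragment 2: offset=8 len=3
Fragment 3: offset=2 len=4
Fragment 4: offset=18 len=3
Fragment 5: offset=11 len=2
Fragment 6: offset=6 len=2
Gaps: 13-17 21-21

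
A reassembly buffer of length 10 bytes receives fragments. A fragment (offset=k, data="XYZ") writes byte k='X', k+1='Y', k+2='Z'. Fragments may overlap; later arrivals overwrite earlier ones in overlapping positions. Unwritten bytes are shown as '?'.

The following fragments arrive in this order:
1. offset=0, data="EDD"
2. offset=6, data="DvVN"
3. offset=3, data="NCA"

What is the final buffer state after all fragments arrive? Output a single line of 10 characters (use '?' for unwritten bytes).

Fragment 1: offset=0 data="EDD" -> buffer=EDD???????
Fragment 2: offset=6 data="DvVN" -> buffer=EDD???DvVN
Fragment 3: offset=3 data="NCA" -> buffer=EDDNCADvVN

Answer: EDDNCADvVN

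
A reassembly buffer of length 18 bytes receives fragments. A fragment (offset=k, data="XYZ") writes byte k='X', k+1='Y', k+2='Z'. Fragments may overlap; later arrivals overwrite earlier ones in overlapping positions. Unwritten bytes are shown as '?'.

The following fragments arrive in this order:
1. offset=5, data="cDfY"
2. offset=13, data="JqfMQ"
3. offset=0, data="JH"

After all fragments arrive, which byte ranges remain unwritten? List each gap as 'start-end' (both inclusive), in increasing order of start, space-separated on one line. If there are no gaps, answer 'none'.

Fragment 1: offset=5 len=4
Fragment 2: offset=13 len=5
Fragment 3: offset=0 len=2
Gaps: 2-4 9-12

Answer: 2-4 9-12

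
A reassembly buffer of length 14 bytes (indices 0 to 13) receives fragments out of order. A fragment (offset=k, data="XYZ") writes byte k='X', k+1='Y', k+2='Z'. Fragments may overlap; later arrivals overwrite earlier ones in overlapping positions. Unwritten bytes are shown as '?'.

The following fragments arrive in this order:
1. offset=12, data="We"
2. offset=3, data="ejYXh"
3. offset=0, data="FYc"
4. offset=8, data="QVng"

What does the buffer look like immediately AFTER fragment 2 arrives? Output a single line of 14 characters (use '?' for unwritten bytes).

Fragment 1: offset=12 data="We" -> buffer=????????????We
Fragment 2: offset=3 data="ejYXh" -> buffer=???ejYXh????We

Answer: ???ejYXh????We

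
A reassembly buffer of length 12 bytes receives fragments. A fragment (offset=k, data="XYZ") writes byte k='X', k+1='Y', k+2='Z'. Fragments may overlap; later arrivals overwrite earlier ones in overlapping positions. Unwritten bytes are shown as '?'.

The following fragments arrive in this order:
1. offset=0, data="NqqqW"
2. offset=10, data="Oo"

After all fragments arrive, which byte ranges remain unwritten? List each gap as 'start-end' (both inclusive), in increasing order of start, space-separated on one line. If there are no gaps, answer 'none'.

Fragment 1: offset=0 len=5
Fragment 2: offset=10 len=2
Gaps: 5-9

Answer: 5-9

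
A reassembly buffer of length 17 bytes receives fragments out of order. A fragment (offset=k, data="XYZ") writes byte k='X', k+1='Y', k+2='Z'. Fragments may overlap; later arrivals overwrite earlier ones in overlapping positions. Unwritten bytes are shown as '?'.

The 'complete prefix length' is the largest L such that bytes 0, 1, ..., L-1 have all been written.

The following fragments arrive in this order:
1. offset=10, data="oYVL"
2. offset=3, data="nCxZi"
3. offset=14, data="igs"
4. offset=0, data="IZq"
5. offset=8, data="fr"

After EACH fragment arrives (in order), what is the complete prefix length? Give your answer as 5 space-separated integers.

Answer: 0 0 0 8 17

Derivation:
Fragment 1: offset=10 data="oYVL" -> buffer=??????????oYVL??? -> prefix_len=0
Fragment 2: offset=3 data="nCxZi" -> buffer=???nCxZi??oYVL??? -> prefix_len=0
Fragment 3: offset=14 data="igs" -> buffer=???nCxZi??oYVLigs -> prefix_len=0
Fragment 4: offset=0 data="IZq" -> buffer=IZqnCxZi??oYVLigs -> prefix_len=8
Fragment 5: offset=8 data="fr" -> buffer=IZqnCxZifroYVLigs -> prefix_len=17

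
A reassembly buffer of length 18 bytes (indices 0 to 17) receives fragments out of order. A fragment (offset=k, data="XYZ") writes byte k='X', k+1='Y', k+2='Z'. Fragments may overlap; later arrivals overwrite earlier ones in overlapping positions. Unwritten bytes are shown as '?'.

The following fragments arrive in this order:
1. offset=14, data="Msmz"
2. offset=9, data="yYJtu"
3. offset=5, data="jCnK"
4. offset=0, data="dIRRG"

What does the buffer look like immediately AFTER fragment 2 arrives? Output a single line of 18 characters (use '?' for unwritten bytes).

Answer: ?????????yYJtuMsmz

Derivation:
Fragment 1: offset=14 data="Msmz" -> buffer=??????????????Msmz
Fragment 2: offset=9 data="yYJtu" -> buffer=?????????yYJtuMsmz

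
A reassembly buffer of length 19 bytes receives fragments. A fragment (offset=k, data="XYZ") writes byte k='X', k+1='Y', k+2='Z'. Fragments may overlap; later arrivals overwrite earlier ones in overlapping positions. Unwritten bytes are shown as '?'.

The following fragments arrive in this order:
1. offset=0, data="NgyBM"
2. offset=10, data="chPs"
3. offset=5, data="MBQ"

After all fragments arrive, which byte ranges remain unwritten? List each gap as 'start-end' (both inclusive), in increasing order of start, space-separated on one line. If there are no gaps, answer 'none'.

Fragment 1: offset=0 len=5
Fragment 2: offset=10 len=4
Fragment 3: offset=5 len=3
Gaps: 8-9 14-18

Answer: 8-9 14-18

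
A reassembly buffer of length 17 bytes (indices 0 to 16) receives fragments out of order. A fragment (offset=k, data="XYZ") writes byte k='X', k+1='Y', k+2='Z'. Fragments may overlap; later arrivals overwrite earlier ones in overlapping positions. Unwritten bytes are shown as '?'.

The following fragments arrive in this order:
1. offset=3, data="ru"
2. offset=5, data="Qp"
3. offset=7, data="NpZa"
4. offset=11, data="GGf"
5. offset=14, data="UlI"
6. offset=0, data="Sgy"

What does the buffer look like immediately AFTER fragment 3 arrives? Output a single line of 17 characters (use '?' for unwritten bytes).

Fragment 1: offset=3 data="ru" -> buffer=???ru????????????
Fragment 2: offset=5 data="Qp" -> buffer=???ruQp??????????
Fragment 3: offset=7 data="NpZa" -> buffer=???ruQpNpZa??????

Answer: ???ruQpNpZa??????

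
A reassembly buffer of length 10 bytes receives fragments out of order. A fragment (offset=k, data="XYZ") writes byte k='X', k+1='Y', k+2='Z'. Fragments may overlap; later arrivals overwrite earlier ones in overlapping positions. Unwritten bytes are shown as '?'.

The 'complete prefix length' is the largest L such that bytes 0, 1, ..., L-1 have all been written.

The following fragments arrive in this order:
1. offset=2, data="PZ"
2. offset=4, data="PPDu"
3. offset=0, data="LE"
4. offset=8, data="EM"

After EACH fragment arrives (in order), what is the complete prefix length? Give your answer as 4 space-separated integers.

Answer: 0 0 8 10

Derivation:
Fragment 1: offset=2 data="PZ" -> buffer=??PZ?????? -> prefix_len=0
Fragment 2: offset=4 data="PPDu" -> buffer=??PZPPDu?? -> prefix_len=0
Fragment 3: offset=0 data="LE" -> buffer=LEPZPPDu?? -> prefix_len=8
Fragment 4: offset=8 data="EM" -> buffer=LEPZPPDuEM -> prefix_len=10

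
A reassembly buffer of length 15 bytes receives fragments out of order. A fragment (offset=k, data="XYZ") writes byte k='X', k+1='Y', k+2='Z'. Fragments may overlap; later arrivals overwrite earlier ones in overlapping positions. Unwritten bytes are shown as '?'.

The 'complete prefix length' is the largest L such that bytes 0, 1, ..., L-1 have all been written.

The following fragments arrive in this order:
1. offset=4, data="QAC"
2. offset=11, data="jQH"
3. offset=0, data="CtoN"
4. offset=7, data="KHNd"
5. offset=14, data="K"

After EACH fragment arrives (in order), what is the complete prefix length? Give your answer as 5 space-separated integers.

Fragment 1: offset=4 data="QAC" -> buffer=????QAC???????? -> prefix_len=0
Fragment 2: offset=11 data="jQH" -> buffer=????QAC????jQH? -> prefix_len=0
Fragment 3: offset=0 data="CtoN" -> buffer=CtoNQAC????jQH? -> prefix_len=7
Fragment 4: offset=7 data="KHNd" -> buffer=CtoNQACKHNdjQH? -> prefix_len=14
Fragment 5: offset=14 data="K" -> buffer=CtoNQACKHNdjQHK -> prefix_len=15

Answer: 0 0 7 14 15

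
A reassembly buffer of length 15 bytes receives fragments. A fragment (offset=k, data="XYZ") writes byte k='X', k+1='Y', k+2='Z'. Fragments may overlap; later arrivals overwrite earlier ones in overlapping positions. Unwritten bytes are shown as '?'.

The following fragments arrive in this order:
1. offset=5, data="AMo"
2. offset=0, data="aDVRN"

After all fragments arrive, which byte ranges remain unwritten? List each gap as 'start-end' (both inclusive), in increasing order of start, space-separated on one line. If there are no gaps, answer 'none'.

Fragment 1: offset=5 len=3
Fragment 2: offset=0 len=5
Gaps: 8-14

Answer: 8-14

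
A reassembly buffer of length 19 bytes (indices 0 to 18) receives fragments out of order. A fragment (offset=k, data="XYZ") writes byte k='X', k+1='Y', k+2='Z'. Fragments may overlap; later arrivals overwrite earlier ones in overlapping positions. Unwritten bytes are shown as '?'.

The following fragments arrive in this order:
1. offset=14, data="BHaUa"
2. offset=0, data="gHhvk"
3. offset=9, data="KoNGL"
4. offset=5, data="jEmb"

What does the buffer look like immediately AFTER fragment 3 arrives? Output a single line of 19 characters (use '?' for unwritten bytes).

Answer: gHhvk????KoNGLBHaUa

Derivation:
Fragment 1: offset=14 data="BHaUa" -> buffer=??????????????BHaUa
Fragment 2: offset=0 data="gHhvk" -> buffer=gHhvk?????????BHaUa
Fragment 3: offset=9 data="KoNGL" -> buffer=gHhvk????KoNGLBHaUa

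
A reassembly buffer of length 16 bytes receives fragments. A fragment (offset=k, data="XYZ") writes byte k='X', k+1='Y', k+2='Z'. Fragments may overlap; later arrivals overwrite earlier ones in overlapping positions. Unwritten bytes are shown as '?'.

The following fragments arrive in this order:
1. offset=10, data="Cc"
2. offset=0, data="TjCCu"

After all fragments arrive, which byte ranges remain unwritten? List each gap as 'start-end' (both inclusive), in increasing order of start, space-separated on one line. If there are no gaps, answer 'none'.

Answer: 5-9 12-15

Derivation:
Fragment 1: offset=10 len=2
Fragment 2: offset=0 len=5
Gaps: 5-9 12-15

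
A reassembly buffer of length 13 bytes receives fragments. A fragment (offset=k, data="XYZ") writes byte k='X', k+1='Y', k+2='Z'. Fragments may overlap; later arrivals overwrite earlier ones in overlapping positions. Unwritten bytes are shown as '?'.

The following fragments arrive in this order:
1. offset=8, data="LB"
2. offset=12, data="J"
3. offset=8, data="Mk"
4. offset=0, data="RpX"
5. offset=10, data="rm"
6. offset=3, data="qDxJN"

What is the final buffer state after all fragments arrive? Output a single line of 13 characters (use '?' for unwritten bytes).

Fragment 1: offset=8 data="LB" -> buffer=????????LB???
Fragment 2: offset=12 data="J" -> buffer=????????LB??J
Fragment 3: offset=8 data="Mk" -> buffer=????????Mk??J
Fragment 4: offset=0 data="RpX" -> buffer=RpX?????Mk??J
Fragment 5: offset=10 data="rm" -> buffer=RpX?????MkrmJ
Fragment 6: offset=3 data="qDxJN" -> buffer=RpXqDxJNMkrmJ

Answer: RpXqDxJNMkrmJ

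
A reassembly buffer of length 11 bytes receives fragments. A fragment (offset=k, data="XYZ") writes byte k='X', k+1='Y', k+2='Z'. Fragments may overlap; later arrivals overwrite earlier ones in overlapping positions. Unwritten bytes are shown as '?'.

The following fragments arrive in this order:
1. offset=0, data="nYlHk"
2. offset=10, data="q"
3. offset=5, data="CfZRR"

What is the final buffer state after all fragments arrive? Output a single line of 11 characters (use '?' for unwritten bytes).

Answer: nYlHkCfZRRq

Derivation:
Fragment 1: offset=0 data="nYlHk" -> buffer=nYlHk??????
Fragment 2: offset=10 data="q" -> buffer=nYlHk?????q
Fragment 3: offset=5 data="CfZRR" -> buffer=nYlHkCfZRRq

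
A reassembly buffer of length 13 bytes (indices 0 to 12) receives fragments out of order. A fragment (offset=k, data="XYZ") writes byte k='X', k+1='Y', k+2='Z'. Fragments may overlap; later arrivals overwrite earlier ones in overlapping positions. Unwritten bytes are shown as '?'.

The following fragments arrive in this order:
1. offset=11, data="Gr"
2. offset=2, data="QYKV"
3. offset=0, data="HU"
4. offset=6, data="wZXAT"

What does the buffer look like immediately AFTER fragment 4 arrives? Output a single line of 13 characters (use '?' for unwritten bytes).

Answer: HUQYKVwZXATGr

Derivation:
Fragment 1: offset=11 data="Gr" -> buffer=???????????Gr
Fragment 2: offset=2 data="QYKV" -> buffer=??QYKV?????Gr
Fragment 3: offset=0 data="HU" -> buffer=HUQYKV?????Gr
Fragment 4: offset=6 data="wZXAT" -> buffer=HUQYKVwZXATGr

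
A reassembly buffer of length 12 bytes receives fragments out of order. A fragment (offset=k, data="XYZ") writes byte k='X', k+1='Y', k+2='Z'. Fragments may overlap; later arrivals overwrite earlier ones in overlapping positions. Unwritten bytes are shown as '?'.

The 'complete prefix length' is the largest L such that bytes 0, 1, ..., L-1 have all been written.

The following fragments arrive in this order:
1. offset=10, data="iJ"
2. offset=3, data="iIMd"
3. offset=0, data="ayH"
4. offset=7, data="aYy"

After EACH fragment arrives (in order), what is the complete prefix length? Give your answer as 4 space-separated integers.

Answer: 0 0 7 12

Derivation:
Fragment 1: offset=10 data="iJ" -> buffer=??????????iJ -> prefix_len=0
Fragment 2: offset=3 data="iIMd" -> buffer=???iIMd???iJ -> prefix_len=0
Fragment 3: offset=0 data="ayH" -> buffer=ayHiIMd???iJ -> prefix_len=7
Fragment 4: offset=7 data="aYy" -> buffer=ayHiIMdaYyiJ -> prefix_len=12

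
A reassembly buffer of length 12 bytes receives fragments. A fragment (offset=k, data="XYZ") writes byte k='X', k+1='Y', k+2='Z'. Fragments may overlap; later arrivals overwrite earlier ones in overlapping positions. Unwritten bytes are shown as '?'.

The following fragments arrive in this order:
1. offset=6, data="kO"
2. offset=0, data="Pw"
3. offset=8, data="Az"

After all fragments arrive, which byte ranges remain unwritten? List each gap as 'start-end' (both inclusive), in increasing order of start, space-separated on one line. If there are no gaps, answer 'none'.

Answer: 2-5 10-11

Derivation:
Fragment 1: offset=6 len=2
Fragment 2: offset=0 len=2
Fragment 3: offset=8 len=2
Gaps: 2-5 10-11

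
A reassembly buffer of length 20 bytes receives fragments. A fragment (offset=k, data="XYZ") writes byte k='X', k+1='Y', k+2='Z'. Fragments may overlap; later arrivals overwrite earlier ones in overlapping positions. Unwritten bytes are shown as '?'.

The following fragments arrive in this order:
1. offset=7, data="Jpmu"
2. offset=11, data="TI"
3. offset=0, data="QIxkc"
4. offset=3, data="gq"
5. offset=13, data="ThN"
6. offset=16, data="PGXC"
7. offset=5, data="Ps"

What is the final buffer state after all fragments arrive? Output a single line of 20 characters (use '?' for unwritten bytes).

Fragment 1: offset=7 data="Jpmu" -> buffer=???????Jpmu?????????
Fragment 2: offset=11 data="TI" -> buffer=???????JpmuTI???????
Fragment 3: offset=0 data="QIxkc" -> buffer=QIxkc??JpmuTI???????
Fragment 4: offset=3 data="gq" -> buffer=QIxgq??JpmuTI???????
Fragment 5: offset=13 data="ThN" -> buffer=QIxgq??JpmuTIThN????
Fragment 6: offset=16 data="PGXC" -> buffer=QIxgq??JpmuTIThNPGXC
Fragment 7: offset=5 data="Ps" -> buffer=QIxgqPsJpmuTIThNPGXC

Answer: QIxgqPsJpmuTIThNPGXC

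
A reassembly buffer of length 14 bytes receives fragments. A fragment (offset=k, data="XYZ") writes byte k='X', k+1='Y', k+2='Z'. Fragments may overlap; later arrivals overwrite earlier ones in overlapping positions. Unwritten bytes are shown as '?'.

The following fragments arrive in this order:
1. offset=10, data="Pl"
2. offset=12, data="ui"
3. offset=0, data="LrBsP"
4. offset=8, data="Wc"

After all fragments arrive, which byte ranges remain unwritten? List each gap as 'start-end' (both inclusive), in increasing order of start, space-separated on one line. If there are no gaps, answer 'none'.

Fragment 1: offset=10 len=2
Fragment 2: offset=12 len=2
Fragment 3: offset=0 len=5
Fragment 4: offset=8 len=2
Gaps: 5-7

Answer: 5-7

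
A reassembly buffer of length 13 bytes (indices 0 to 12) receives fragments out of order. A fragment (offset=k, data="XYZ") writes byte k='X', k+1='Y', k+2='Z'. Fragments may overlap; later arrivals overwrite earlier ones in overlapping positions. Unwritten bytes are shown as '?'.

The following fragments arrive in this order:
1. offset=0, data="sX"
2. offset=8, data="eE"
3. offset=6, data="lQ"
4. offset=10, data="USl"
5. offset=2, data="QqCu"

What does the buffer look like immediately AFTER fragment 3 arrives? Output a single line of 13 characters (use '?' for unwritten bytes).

Answer: sX????lQeE???

Derivation:
Fragment 1: offset=0 data="sX" -> buffer=sX???????????
Fragment 2: offset=8 data="eE" -> buffer=sX??????eE???
Fragment 3: offset=6 data="lQ" -> buffer=sX????lQeE???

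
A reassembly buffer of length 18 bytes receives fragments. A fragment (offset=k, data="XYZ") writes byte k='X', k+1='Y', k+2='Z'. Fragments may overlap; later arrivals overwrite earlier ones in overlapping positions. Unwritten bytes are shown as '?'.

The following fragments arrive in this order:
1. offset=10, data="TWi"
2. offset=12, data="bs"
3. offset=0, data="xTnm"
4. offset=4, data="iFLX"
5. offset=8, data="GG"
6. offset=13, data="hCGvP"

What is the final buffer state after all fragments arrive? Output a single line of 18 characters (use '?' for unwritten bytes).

Fragment 1: offset=10 data="TWi" -> buffer=??????????TWi?????
Fragment 2: offset=12 data="bs" -> buffer=??????????TWbs????
Fragment 3: offset=0 data="xTnm" -> buffer=xTnm??????TWbs????
Fragment 4: offset=4 data="iFLX" -> buffer=xTnmiFLX??TWbs????
Fragment 5: offset=8 data="GG" -> buffer=xTnmiFLXGGTWbs????
Fragment 6: offset=13 data="hCGvP" -> buffer=xTnmiFLXGGTWbhCGvP

Answer: xTnmiFLXGGTWbhCGvP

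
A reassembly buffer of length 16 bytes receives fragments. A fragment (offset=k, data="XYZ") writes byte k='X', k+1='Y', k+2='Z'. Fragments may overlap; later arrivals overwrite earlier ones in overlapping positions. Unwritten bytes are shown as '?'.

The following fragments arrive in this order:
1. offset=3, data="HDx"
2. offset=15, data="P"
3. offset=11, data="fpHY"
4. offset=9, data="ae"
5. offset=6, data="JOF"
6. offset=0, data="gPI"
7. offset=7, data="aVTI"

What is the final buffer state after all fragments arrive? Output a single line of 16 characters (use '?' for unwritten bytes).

Fragment 1: offset=3 data="HDx" -> buffer=???HDx??????????
Fragment 2: offset=15 data="P" -> buffer=???HDx?????????P
Fragment 3: offset=11 data="fpHY" -> buffer=???HDx?????fpHYP
Fragment 4: offset=9 data="ae" -> buffer=???HDx???aefpHYP
Fragment 5: offset=6 data="JOF" -> buffer=???HDxJOFaefpHYP
Fragment 6: offset=0 data="gPI" -> buffer=gPIHDxJOFaefpHYP
Fragment 7: offset=7 data="aVTI" -> buffer=gPIHDxJaVTIfpHYP

Answer: gPIHDxJaVTIfpHYP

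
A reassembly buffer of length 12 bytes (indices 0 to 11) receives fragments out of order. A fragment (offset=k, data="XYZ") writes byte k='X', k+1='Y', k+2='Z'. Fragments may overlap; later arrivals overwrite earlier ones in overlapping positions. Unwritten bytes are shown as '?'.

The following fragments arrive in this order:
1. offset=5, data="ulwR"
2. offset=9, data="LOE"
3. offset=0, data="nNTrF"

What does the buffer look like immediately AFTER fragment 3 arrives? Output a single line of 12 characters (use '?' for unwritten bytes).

Fragment 1: offset=5 data="ulwR" -> buffer=?????ulwR???
Fragment 2: offset=9 data="LOE" -> buffer=?????ulwRLOE
Fragment 3: offset=0 data="nNTrF" -> buffer=nNTrFulwRLOE

Answer: nNTrFulwRLOE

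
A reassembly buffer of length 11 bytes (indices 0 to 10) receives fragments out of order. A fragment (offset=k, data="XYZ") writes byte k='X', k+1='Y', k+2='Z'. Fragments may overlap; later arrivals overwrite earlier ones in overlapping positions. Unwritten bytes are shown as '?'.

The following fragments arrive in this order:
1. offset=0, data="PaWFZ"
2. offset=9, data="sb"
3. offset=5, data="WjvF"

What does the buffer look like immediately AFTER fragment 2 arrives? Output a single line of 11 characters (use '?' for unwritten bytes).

Answer: PaWFZ????sb

Derivation:
Fragment 1: offset=0 data="PaWFZ" -> buffer=PaWFZ??????
Fragment 2: offset=9 data="sb" -> buffer=PaWFZ????sb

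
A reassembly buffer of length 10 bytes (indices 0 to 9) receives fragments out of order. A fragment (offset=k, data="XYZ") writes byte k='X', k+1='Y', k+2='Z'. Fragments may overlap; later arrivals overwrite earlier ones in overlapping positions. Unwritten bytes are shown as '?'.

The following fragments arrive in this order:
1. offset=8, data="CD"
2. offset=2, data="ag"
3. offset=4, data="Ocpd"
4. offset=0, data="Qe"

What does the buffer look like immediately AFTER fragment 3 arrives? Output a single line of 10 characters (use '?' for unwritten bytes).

Fragment 1: offset=8 data="CD" -> buffer=????????CD
Fragment 2: offset=2 data="ag" -> buffer=??ag????CD
Fragment 3: offset=4 data="Ocpd" -> buffer=??agOcpdCD

Answer: ??agOcpdCD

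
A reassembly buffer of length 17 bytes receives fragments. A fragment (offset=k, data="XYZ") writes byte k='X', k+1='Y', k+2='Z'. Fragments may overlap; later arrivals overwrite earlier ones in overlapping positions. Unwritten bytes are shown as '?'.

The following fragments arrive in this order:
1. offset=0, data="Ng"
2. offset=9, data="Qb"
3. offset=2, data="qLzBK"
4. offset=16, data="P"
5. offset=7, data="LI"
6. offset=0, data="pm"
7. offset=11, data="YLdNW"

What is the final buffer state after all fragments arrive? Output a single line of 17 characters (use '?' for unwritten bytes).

Fragment 1: offset=0 data="Ng" -> buffer=Ng???????????????
Fragment 2: offset=9 data="Qb" -> buffer=Ng???????Qb??????
Fragment 3: offset=2 data="qLzBK" -> buffer=NgqLzBK??Qb??????
Fragment 4: offset=16 data="P" -> buffer=NgqLzBK??Qb?????P
Fragment 5: offset=7 data="LI" -> buffer=NgqLzBKLIQb?????P
Fragment 6: offset=0 data="pm" -> buffer=pmqLzBKLIQb?????P
Fragment 7: offset=11 data="YLdNW" -> buffer=pmqLzBKLIQbYLdNWP

Answer: pmqLzBKLIQbYLdNWP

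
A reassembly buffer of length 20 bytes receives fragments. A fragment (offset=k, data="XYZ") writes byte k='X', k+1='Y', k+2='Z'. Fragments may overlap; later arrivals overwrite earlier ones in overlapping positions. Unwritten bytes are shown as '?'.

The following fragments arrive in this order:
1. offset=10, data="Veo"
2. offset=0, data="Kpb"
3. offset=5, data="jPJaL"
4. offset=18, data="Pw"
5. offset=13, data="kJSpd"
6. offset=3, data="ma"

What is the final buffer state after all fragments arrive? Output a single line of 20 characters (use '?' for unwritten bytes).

Fragment 1: offset=10 data="Veo" -> buffer=??????????Veo???????
Fragment 2: offset=0 data="Kpb" -> buffer=Kpb???????Veo???????
Fragment 3: offset=5 data="jPJaL" -> buffer=Kpb??jPJaLVeo???????
Fragment 4: offset=18 data="Pw" -> buffer=Kpb??jPJaLVeo?????Pw
Fragment 5: offset=13 data="kJSpd" -> buffer=Kpb??jPJaLVeokJSpdPw
Fragment 6: offset=3 data="ma" -> buffer=KpbmajPJaLVeokJSpdPw

Answer: KpbmajPJaLVeokJSpdPw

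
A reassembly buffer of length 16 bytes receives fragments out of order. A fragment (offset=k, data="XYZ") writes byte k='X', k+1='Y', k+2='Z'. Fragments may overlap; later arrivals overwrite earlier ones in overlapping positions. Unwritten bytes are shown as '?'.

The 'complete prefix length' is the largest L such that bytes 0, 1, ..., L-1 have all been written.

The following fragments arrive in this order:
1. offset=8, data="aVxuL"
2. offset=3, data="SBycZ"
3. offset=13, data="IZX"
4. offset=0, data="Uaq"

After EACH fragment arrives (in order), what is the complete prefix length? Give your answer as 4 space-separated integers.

Answer: 0 0 0 16

Derivation:
Fragment 1: offset=8 data="aVxuL" -> buffer=????????aVxuL??? -> prefix_len=0
Fragment 2: offset=3 data="SBycZ" -> buffer=???SBycZaVxuL??? -> prefix_len=0
Fragment 3: offset=13 data="IZX" -> buffer=???SBycZaVxuLIZX -> prefix_len=0
Fragment 4: offset=0 data="Uaq" -> buffer=UaqSBycZaVxuLIZX -> prefix_len=16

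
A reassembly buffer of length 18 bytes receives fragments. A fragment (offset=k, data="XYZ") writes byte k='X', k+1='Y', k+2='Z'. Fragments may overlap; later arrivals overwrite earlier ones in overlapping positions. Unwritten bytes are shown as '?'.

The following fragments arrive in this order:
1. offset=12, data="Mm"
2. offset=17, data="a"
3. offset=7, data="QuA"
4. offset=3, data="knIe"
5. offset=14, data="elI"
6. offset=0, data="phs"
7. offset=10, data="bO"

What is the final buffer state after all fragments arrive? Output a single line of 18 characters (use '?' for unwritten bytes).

Fragment 1: offset=12 data="Mm" -> buffer=????????????Mm????
Fragment 2: offset=17 data="a" -> buffer=????????????Mm???a
Fragment 3: offset=7 data="QuA" -> buffer=???????QuA??Mm???a
Fragment 4: offset=3 data="knIe" -> buffer=???knIeQuA??Mm???a
Fragment 5: offset=14 data="elI" -> buffer=???knIeQuA??MmelIa
Fragment 6: offset=0 data="phs" -> buffer=phsknIeQuA??MmelIa
Fragment 7: offset=10 data="bO" -> buffer=phsknIeQuAbOMmelIa

Answer: phsknIeQuAbOMmelIa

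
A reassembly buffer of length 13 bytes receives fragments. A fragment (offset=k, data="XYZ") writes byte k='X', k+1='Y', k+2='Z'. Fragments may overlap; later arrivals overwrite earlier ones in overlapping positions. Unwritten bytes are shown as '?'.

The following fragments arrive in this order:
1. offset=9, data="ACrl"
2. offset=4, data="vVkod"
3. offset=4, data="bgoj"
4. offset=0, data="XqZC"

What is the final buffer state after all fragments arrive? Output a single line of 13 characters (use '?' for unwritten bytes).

Answer: XqZCbgojdACrl

Derivation:
Fragment 1: offset=9 data="ACrl" -> buffer=?????????ACrl
Fragment 2: offset=4 data="vVkod" -> buffer=????vVkodACrl
Fragment 3: offset=4 data="bgoj" -> buffer=????bgojdACrl
Fragment 4: offset=0 data="XqZC" -> buffer=XqZCbgojdACrl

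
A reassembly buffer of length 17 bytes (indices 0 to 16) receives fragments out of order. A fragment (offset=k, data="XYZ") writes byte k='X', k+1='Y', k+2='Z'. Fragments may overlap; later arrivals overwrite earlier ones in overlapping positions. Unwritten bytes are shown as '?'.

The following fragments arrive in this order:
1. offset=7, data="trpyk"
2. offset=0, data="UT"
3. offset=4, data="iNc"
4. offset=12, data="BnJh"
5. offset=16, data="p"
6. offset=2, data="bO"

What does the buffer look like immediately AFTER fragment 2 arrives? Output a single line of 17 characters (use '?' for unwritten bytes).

Fragment 1: offset=7 data="trpyk" -> buffer=???????trpyk?????
Fragment 2: offset=0 data="UT" -> buffer=UT?????trpyk?????

Answer: UT?????trpyk?????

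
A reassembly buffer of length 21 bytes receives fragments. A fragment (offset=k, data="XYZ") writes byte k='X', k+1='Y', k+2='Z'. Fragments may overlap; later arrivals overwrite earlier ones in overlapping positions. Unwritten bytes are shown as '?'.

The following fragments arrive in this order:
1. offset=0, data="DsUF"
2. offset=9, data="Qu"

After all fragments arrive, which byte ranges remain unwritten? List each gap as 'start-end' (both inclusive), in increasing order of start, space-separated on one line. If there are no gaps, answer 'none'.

Answer: 4-8 11-20

Derivation:
Fragment 1: offset=0 len=4
Fragment 2: offset=9 len=2
Gaps: 4-8 11-20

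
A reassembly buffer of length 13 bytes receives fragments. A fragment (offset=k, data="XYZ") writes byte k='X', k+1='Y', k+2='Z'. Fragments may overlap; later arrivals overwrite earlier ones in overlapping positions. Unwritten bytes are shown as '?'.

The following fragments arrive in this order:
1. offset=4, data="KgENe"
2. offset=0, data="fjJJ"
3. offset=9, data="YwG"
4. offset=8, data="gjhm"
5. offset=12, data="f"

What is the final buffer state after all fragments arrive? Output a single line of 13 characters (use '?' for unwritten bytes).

Answer: fjJJKgENgjhmf

Derivation:
Fragment 1: offset=4 data="KgENe" -> buffer=????KgENe????
Fragment 2: offset=0 data="fjJJ" -> buffer=fjJJKgENe????
Fragment 3: offset=9 data="YwG" -> buffer=fjJJKgENeYwG?
Fragment 4: offset=8 data="gjhm" -> buffer=fjJJKgENgjhm?
Fragment 5: offset=12 data="f" -> buffer=fjJJKgENgjhmf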